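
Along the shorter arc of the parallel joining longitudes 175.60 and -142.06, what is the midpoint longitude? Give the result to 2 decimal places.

Signed shortest Δλ from +175.60° to -142.06° is +42.34°.
Midpoint longitude = +175.60° + (+42.34°)/2 = +175.60° + 21.17° = +196.77°.
Normalise into (−180°, 180°]: -163.23°.
(The naïve average (+175.60 + -142.06)/2 = 16.77° is on the wrong side of the globe.)

-163.23°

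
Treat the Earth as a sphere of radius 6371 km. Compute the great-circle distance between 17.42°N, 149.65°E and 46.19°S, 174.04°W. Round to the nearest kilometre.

7958 km

Δλ = -174.04 − 149.65 = -323.69°; wrapped into (−180°, 180°]: 36.31°.
Δφ = -46.19 − 17.42 = -63.61°.
a = sin²(Δφ/2) + cos φ₁ · cos φ₂ · sin²(Δλ/2) = 0.341889.
c = 2·atan2(√a, √(1−a)) = 1.24905 rad → d = 6371·c ≈ 7957.71 km.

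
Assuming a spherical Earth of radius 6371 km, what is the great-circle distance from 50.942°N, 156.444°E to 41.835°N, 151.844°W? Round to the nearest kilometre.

Δλ = -151.844 − 156.444 = -308.288°; wrapped into (−180°, 180°]: 51.712°.
Δφ = 41.835 − 50.942 = -9.107°.
a = sin²(Δφ/2) + cos φ₁ · cos φ₂ · sin²(Δλ/2) = 0.095593.
c = 2·atan2(√a, √(1−a)) = 0.62866 rad → d = 6371·c ≈ 4005.22 km.

4005 km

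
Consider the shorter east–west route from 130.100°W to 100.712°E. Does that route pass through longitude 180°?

Naïve |100.712 − -130.100| = 230.812° > 180°, so the shorter arc goes the other way round — across 180°.
Signed shortest Δλ = ((100.712 − -130.100 + 180) mod 360) − 180 = -129.188°.
Going west by 129.188° from -130.100° passes through 180° before reaching +100.712°.

Yes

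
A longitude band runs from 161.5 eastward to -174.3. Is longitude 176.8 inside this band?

Yes

Band width going east from +161.5° to -174.3°: ((-174.3 − 161.5) mod 360) = 24.2°.
Offset of +176.8° east of the west edge: ((176.8 − 161.5) mod 360) = 15.3°.
15.3° ≤ 24.2° ⇒ inside.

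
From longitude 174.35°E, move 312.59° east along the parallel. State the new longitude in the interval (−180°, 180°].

Start at +174.35°; shift +312.59° → +486.94°.
+486.94° lies outside (−180°, 180°]; subtract 360° → +126.94°.

126.94°E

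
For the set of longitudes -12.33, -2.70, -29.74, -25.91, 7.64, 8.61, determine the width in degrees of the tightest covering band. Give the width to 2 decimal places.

Sort the longitudes: -29.74°, -25.91°, -12.33°, -2.70°, +7.64°, +8.61°.
Eastward gaps between consecutive values (wrapping around): 3.83°, 13.58°, 9.63°, 10.34°, 0.97°, 321.65°.
Largest gap = 321.65° ⇒ minimal covering band is its complement: 360° − 321.65° = 38.35°.
Band runs from -29.74° eastward to +8.61°.

38.35°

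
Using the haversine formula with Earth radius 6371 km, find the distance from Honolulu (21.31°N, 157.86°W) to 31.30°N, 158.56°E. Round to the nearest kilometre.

4454 km

Δλ = 158.56 − -157.86 = 316.42°; wrapped into (−180°, 180°]: -43.58°.
Δφ = 31.30 − 21.31 = 9.99°.
a = sin²(Δφ/2) + cos φ₁ · cos φ₂ · sin²(Δλ/2) = 0.117270.
c = 2·atan2(√a, √(1−a)) = 0.69904 rad → d = 6371·c ≈ 4453.59 km.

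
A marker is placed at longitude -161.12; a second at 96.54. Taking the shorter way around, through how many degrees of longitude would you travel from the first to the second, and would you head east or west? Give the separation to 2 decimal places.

102.34° west

Raw difference: 96.54 − -161.12 = 257.66°.
Normalise into (−180°, 180°]: 257.66° − 360° = -102.34°.
Negative ⇒ the second point lies to the west; separation 102.34°.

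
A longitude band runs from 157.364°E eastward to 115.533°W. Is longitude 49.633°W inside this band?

Band width going east from +157.364° to -115.533°: ((-115.533 − 157.364) mod 360) = 87.103°.
Offset of -49.633° east of the west edge: ((-49.633 − 157.364) mod 360) = 153.003°.
153.003° > 87.103° ⇒ outside.

No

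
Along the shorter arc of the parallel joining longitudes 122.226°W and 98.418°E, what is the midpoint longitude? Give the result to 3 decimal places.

Signed shortest Δλ from -122.226° to +98.418° is -139.356°.
Midpoint longitude = -122.226° + (-139.356°)/2 = -122.226° − 69.678° = -191.904°.
Normalise into (−180°, 180°]: +168.096°.
(The naïve average (-122.226 + +98.418)/2 = -11.904° is on the wrong side of the globe.)

168.096°E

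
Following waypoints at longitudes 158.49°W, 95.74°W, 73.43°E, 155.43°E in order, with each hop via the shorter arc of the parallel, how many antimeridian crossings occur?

Leg 1: -158.49° → -95.74°, shortest Δλ = 62.75° (east) — does not cross 180°.
Leg 2: -95.74° → +73.43°, shortest Δλ = 169.17° (east) — does not cross 180°.
Leg 3: +73.43° → +155.43°, shortest Δλ = 82.0° (east) — does not cross 180°.
Total crossings: 0.

0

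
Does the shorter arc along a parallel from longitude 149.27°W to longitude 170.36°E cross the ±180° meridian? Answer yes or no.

Naïve |170.36 − -149.27| = 319.63° > 180°, so the shorter arc goes the other way round — across 180°.
Signed shortest Δλ = ((170.36 − -149.27 + 180) mod 360) − 180 = -40.37°.
Going west by 40.37° from -149.27° passes through 180° before reaching +170.36°.

Yes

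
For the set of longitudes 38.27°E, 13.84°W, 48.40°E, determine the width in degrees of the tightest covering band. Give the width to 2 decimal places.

62.24°

Sort the longitudes: -13.84°, +38.27°, +48.40°.
Eastward gaps between consecutive values (wrapping around): 52.11°, 10.13°, 297.76°.
Largest gap = 297.76° ⇒ minimal covering band is its complement: 360° − 297.76° = 62.24°.
Band runs from -13.84° eastward to +48.40°.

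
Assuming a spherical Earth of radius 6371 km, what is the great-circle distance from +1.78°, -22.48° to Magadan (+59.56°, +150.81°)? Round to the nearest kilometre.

Δλ = 150.81 − -22.48 = 173.29°.
Δφ = 59.56 − 1.78 = 57.78°.
a = sin²(Δφ/2) + cos φ₁ · cos φ₂ · sin²(Δλ/2) = 0.738071.
c = 2·atan2(√a, √(1−a)) = 2.06706 rad → d = 6371·c ≈ 13169.23 km.

13169 km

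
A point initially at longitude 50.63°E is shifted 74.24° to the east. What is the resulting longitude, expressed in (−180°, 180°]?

Start at +50.63°; shift +74.24° → +124.87°.
+124.87° already lies in (−180°, 180°].

124.87°E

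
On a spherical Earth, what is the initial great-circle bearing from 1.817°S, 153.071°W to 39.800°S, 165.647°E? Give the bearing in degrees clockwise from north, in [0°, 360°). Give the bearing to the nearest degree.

Δλ = 165.647 − -153.071 = 318.718°; wrapped into (−180°, 180°]: -41.282°.
θ = atan2( sin Δλ · cos φ₂ , cos φ₁ · sin φ₂ − sin φ₁ · cos φ₂ · cos Δλ )
  = atan2(-0.50689, -0.62148) = -140.799° → normalised to [0°, 360°): 219.201°.

219°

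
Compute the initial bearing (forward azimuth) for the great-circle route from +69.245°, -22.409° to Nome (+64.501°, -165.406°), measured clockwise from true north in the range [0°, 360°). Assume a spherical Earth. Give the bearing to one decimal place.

Δλ = -165.406 − -22.409 = -142.997°.
θ = atan2( sin Δλ · cos φ₂ , cos φ₁ · sin φ₂ − sin φ₁ · cos φ₂ · cos Δλ )
  = atan2(-0.25910, 0.64134) = -21.998° → normalised to [0°, 360°): 338.002°.

338.0°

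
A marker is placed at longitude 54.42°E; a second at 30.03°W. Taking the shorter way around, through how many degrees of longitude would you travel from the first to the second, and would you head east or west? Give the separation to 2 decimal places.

Raw difference: -30.03 − 54.42 = -84.45°.
Normalise into (−180°, 180°]: -84.45° stays -84.45°.
Negative ⇒ the second point lies to the west; separation 84.45°.

84.45° west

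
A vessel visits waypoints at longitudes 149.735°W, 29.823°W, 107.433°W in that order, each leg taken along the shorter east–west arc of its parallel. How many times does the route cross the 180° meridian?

0

Leg 1: -149.735° → -29.823°, shortest Δλ = 119.912° (east) — does not cross 180°.
Leg 2: -29.823° → -107.433°, shortest Δλ = -77.61° (west) — does not cross 180°.
Total crossings: 0.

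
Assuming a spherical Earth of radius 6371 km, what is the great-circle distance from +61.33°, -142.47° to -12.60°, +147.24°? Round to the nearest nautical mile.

5519 nmi

Δλ = 147.24 − -142.47 = 289.71°; wrapped into (−180°, 180°]: -70.29°.
Δφ = -12.60 − 61.33 = -73.93°.
a = sin²(Δφ/2) + cos φ₁ · cos φ₂ · sin²(Δλ/2) = 0.516745.
c = 2·atan2(√a, √(1−a)) = 1.60429 rad → d = 6371·c ≈ 10220.95 km ≈ 5518.87 nmi.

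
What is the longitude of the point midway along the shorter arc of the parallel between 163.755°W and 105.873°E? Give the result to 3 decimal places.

Signed shortest Δλ from -163.755° to +105.873° is -90.372°.
Midpoint longitude = -163.755° + (-90.372°)/2 = -163.755° − 45.186° = -208.941°.
Normalise into (−180°, 180°]: +151.059°.
(The naïve average (-163.755 + +105.873)/2 = -28.941° is on the wrong side of the globe.)

151.059°E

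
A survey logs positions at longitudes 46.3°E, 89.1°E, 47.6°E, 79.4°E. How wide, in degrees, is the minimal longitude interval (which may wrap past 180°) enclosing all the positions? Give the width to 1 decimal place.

42.8°

Sort the longitudes: +46.3°, +47.6°, +79.4°, +89.1°.
Eastward gaps between consecutive values (wrapping around): 1.3°, 31.8°, 9.7°, 317.2°.
Largest gap = 317.2° ⇒ minimal covering band is its complement: 360° − 317.2° = 42.8°.
Band runs from +46.3° eastward to +89.1°.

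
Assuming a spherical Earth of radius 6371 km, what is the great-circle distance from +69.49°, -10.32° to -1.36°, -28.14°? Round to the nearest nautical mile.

Δλ = -28.14 − -10.32 = -17.82°.
Δφ = -1.36 − 69.49 = -70.85°.
a = sin²(Δφ/2) + cos φ₁ · cos φ₂ · sin²(Δλ/2) = 0.344381.
c = 2·atan2(√a, √(1−a)) = 1.25430 rad → d = 6371·c ≈ 7991.16 km ≈ 4314.88 nmi.

4315 nmi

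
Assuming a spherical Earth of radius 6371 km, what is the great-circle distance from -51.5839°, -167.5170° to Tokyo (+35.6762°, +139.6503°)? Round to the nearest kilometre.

10980 km

Δλ = 139.6503 − -167.5170 = 307.1673°; wrapped into (−180°, 180°]: -52.8327°.
Δφ = 35.6762 − -51.5839 = 87.2601°.
a = sin²(Δφ/2) + cos φ₁ · cos φ₂ · sin²(Δλ/2) = 0.576004.
c = 2·atan2(√a, √(1−a)) = 1.72340 rad → d = 6371·c ≈ 10979.75 km.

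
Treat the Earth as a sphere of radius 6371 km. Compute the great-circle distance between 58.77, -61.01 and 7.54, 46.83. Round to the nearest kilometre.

Δλ = 46.83 − -61.01 = 107.84°.
Δφ = 7.54 − 58.77 = -51.23°.
a = sin²(Δφ/2) + cos φ₁ · cos φ₂ · sin²(Δλ/2) = 0.522631.
c = 2·atan2(√a, √(1−a)) = 1.61607 rad → d = 6371·c ≈ 10296.01 km.

10296 km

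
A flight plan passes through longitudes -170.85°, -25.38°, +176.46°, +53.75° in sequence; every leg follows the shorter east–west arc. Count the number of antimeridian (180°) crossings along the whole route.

1

Leg 1: -170.85° → -25.38°, shortest Δλ = 145.47° (east) — does not cross 180°.
Leg 2: -25.38° → +176.46°, shortest Δλ = -158.16° (west) — crosses 180°.
Leg 3: +176.46° → +53.75°, shortest Δλ = -122.71° (west) — does not cross 180°.
Total crossings: 1.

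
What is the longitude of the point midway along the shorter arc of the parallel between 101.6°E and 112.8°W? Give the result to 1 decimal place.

174.4°E

Signed shortest Δλ from +101.6° to -112.8° is +145.6°.
Midpoint longitude = +101.6° + (+145.6°)/2 = +101.6° + 72.8° = +174.4°.
(The naïve average (+101.6 + -112.8)/2 = -5.6° is on the wrong side of the globe.)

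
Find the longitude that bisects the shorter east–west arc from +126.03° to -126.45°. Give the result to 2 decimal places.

Signed shortest Δλ from +126.03° to -126.45° is +107.52°.
Midpoint longitude = +126.03° + (+107.52°)/2 = +126.03° + 53.76° = +179.79°.
(The naïve average (+126.03 + -126.45)/2 = -0.21° is on the wrong side of the globe.)

+179.79°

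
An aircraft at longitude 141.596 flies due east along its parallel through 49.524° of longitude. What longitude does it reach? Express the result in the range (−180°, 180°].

-168.880°

Start at +141.596°; shift +49.524° → +191.120°.
+191.120° lies outside (−180°, 180°]; subtract 360° → -168.880°.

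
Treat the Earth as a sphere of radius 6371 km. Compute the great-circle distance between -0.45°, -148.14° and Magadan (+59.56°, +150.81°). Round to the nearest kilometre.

8474 km

Δλ = 150.81 − -148.14 = 298.95°; wrapped into (−180°, 180°]: -61.05°.
Δφ = 59.56 − -0.45 = 60.01°.
a = sin²(Δφ/2) + cos φ₁ · cos φ₂ · sin²(Δλ/2) = 0.380772.
c = 2·atan2(√a, √(1−a)) = 1.33002 rad → d = 6371·c ≈ 8473.56 km.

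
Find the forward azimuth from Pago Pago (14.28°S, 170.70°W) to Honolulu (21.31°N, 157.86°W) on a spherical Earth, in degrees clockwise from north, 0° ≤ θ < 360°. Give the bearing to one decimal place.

19.8°

Δλ = -157.86 − -170.70 = 12.84°.
θ = atan2( sin Δλ · cos φ₂ , cos φ₁ · sin φ₂ − sin φ₁ · cos φ₂ · cos Δλ )
  = atan2(0.20703, 0.57623) = 19.763° → normalised to [0°, 360°): 19.763°.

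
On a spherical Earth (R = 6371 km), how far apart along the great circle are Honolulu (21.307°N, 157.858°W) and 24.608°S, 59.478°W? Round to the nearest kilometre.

11781 km

Δλ = -59.478 − -157.858 = 98.380°.
Δφ = -24.608 − 21.307 = -45.915°.
a = sin²(Δφ/2) + cos φ₁ · cos φ₂ · sin²(Δλ/2) = 0.637376.
c = 2·atan2(√a, √(1−a)) = 1.84913 rad → d = 6371·c ≈ 11780.80 km.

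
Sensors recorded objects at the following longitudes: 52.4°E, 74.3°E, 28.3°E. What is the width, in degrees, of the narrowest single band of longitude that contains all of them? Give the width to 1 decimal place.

Sort the longitudes: +28.3°, +52.4°, +74.3°.
Eastward gaps between consecutive values (wrapping around): 24.1°, 21.9°, 314.0°.
Largest gap = 314.0° ⇒ minimal covering band is its complement: 360° − 314.0° = 46.0°.
Band runs from +28.3° eastward to +74.3°.

46.0°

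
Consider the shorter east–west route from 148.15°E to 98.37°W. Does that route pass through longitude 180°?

Yes

Naïve |-98.37 − 148.15| = 246.52° > 180°, so the shorter arc goes the other way round — across 180°.
Signed shortest Δλ = ((-98.37 − 148.15 + 180) mod 360) − 180 = 113.48°.
Going east by 113.48° from +148.15° passes through 180° before reaching -98.37°.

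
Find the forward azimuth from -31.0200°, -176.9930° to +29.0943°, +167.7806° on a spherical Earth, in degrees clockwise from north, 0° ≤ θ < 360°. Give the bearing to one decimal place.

Δλ = 167.7806 − -176.9930 = 344.7736°; wrapped into (−180°, 180°]: -15.2264°.
θ = atan2( sin Δλ · cos φ₂ , cos φ₁ · sin φ₂ − sin φ₁ · cos φ₂ · cos Δλ )
  = atan2(-0.22949, 0.85121) = -15.089° → normalised to [0°, 360°): 344.911°.

344.9°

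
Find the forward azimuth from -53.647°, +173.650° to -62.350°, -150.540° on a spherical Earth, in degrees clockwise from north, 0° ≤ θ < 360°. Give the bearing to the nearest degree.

129°

Δλ = -150.540 − 173.650 = -324.190°; wrapped into (−180°, 180°]: 35.810°.
θ = atan2( sin Δλ · cos φ₂ , cos φ₁ · sin φ₂ − sin φ₁ · cos φ₂ · cos Δλ )
  = atan2(0.27153, -0.22197) = 129.265° → normalised to [0°, 360°): 129.265°.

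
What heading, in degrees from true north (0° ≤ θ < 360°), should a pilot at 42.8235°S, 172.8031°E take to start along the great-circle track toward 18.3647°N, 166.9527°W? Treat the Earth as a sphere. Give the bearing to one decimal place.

Δλ = -166.9527 − 172.8031 = -339.7558°; wrapped into (−180°, 180°]: 20.2442°.
θ = atan2( sin Δλ · cos φ₂ , cos φ₁ · sin φ₂ − sin φ₁ · cos φ₂ · cos Δλ )
  = atan2(0.32840, 0.83636) = 21.438° → normalised to [0°, 360°): 21.438°.

21.4°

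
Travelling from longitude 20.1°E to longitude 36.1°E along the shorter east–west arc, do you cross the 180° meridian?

No

Signed shortest Δλ = ((36.1 − 20.1 + 180) mod 360) − 180 = 16.0°.
Going east by 16.0° from +20.1° reaches +36.1° without touching 180°.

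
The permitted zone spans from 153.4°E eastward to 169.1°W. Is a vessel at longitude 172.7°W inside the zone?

Band width going east from +153.4° to -169.1°: ((-169.1 − 153.4) mod 360) = 37.5°.
Offset of -172.7° east of the west edge: ((-172.7 − 153.4) mod 360) = 33.9°.
33.9° ≤ 37.5° ⇒ inside.

Yes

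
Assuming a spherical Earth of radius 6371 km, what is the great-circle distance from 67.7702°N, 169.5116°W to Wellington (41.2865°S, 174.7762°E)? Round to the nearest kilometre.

12198 km

Δλ = 174.7762 − -169.5116 = 344.2878°; wrapped into (−180°, 180°]: -15.7122°.
Δφ = -41.2865 − 67.7702 = -109.0567°.
a = sin²(Δφ/2) + cos φ₁ · cos φ₂ · sin²(Δλ/2) = 0.668563.
c = 2·atan2(√a, √(1−a)) = 1.91466 rad → d = 6371·c ≈ 12198.29 km.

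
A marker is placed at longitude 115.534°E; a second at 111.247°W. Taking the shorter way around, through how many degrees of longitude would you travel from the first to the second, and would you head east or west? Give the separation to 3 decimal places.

Raw difference: -111.247 − 115.534 = -226.781°.
Normalise into (−180°, 180°]: -226.781° + 360° = 133.219°.
Positive ⇒ the second point lies to the east; separation 133.219°.

133.219° east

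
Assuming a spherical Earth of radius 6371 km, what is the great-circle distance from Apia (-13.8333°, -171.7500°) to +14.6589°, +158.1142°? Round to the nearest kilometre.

Δλ = 158.1142 − -171.7500 = 329.8642°; wrapped into (−180°, 180°]: -30.1358°.
Δφ = 14.6589 − -13.8333 = 28.4922°.
a = sin²(Δφ/2) + cos φ₁ · cos φ₂ · sin²(Δλ/2) = 0.124044.
c = 2·atan2(√a, √(1−a)) = 0.71984 rad → d = 6371·c ≈ 4586.09 km.

4586 km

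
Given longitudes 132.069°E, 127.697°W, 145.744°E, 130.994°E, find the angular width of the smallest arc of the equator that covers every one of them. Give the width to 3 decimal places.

Sort the longitudes: -127.697°, +130.994°, +132.069°, +145.744°.
Eastward gaps between consecutive values (wrapping around): 258.691°, 1.075°, 13.675°, 86.559°.
Largest gap = 258.691° ⇒ minimal covering band is its complement: 360° − 258.691° = 101.309°.
Band runs from +130.994° eastward to -127.697°, crossing the antimeridian.

101.309°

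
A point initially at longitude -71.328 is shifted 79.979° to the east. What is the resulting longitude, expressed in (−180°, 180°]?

Start at -71.328°; shift +79.979° → +8.651°.
+8.651° already lies in (−180°, 180°].

+8.651°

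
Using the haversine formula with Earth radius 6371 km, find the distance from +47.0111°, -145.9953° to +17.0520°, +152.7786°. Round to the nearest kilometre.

6462 km

Δλ = 152.7786 − -145.9953 = 298.7739°; wrapped into (−180°, 180°]: -61.2261°.
Δφ = 17.0520 − 47.0111 = -29.9591°.
a = sin²(Δφ/2) + cos φ₁ · cos φ₂ · sin²(Δλ/2) = 0.235857.
c = 2·atan2(√a, √(1−a)) = 1.01421 rad → d = 6371·c ≈ 6461.56 km.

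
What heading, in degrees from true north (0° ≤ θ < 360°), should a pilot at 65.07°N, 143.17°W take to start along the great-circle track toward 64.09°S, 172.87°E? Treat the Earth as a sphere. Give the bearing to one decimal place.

Δλ = 172.87 − -143.17 = 316.04°; wrapped into (−180°, 180°]: -43.96°.
θ = atan2( sin Δλ · cos φ₂ , cos φ₁ · sin φ₂ − sin φ₁ · cos φ₂ · cos Δλ )
  = atan2(-0.30332, -0.66437) = -155.461° → normalised to [0°, 360°): 204.539°.

204.5°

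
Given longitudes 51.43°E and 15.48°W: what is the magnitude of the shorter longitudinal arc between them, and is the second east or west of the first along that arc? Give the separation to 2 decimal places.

66.91° west

Raw difference: -15.48 − 51.43 = -66.91°.
Normalise into (−180°, 180°]: -66.91° stays -66.91°.
Negative ⇒ the second point lies to the west; separation 66.91°.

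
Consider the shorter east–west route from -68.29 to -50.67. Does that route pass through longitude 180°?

No

Signed shortest Δλ = ((-50.67 − -68.29 + 180) mod 360) − 180 = 17.62°.
Going east by 17.62° from -68.29° reaches -50.67° without touching 180°.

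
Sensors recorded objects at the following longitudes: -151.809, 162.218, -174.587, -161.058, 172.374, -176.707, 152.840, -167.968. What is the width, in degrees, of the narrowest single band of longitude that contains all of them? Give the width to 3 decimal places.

Sort the longitudes: -176.707°, -174.587°, -167.968°, -161.058°, -151.809°, +152.840°, +162.218°, +172.374°.
Eastward gaps between consecutive values (wrapping around): 2.120°, 6.619°, 6.910°, 9.249°, 304.649°, 9.378°, 10.156°, 10.919°.
Largest gap = 304.649° ⇒ minimal covering band is its complement: 360° − 304.649° = 55.351°.
Band runs from +152.840° eastward to -151.809°, crossing the antimeridian.

55.351°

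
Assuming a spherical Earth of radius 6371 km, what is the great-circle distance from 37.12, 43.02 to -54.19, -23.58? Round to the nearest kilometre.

Δλ = -23.58 − 43.02 = -66.60°.
Δφ = -54.19 − 37.12 = -91.31°.
a = sin²(Δφ/2) + cos φ₁ · cos φ₂ · sin²(Δλ/2) = 0.652059.
c = 2·atan2(√a, √(1−a)) = 1.87981 rad → d = 6371·c ≈ 11976.26 km.

11976 km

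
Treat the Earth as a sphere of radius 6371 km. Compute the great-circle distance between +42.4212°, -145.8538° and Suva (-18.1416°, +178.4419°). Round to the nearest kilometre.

7664 km

Δλ = 178.4419 − -145.8538 = 324.2957°; wrapped into (−180°, 180°]: -35.7043°.
Δφ = -18.1416 − 42.4212 = -60.5628°.
a = sin²(Δφ/2) + cos φ₁ · cos φ₂ · sin²(Δλ/2) = 0.320193.
c = 2·atan2(√a, √(1−a)) = 1.20294 rad → d = 6371·c ≈ 7663.95 km.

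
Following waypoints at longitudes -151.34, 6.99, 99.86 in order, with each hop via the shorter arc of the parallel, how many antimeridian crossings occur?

Leg 1: -151.34° → +6.99°, shortest Δλ = 158.33° (east) — does not cross 180°.
Leg 2: +6.99° → +99.86°, shortest Δλ = 92.87° (east) — does not cross 180°.
Total crossings: 0.

0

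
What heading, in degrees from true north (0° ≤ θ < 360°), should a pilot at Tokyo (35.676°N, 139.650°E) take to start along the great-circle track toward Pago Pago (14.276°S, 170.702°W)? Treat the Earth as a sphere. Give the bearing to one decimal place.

Δλ = -170.702 − 139.650 = -310.352°; wrapped into (−180°, 180°]: 49.648°.
θ = atan2( sin Δλ · cos φ₂ , cos φ₁ · sin φ₂ − sin φ₁ · cos φ₂ · cos Δλ )
  = atan2(0.73855, -0.56627) = 127.478° → normalised to [0°, 360°): 127.478°.

127.5°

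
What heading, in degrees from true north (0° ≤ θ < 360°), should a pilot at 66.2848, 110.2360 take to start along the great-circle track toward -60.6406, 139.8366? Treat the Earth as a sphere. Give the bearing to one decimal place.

Δλ = 139.8366 − 110.2360 = 29.6006°.
θ = atan2( sin Δλ · cos φ₂ , cos φ₁ · sin φ₂ − sin φ₁ · cos φ₂ · cos Δλ )
  = atan2(0.24218, -0.74083) = 161.898° → normalised to [0°, 360°): 161.898°.

161.9°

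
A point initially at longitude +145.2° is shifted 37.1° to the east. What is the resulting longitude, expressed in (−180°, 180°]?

-177.7°

Start at +145.2°; shift +37.1° → +182.3°.
+182.3° lies outside (−180°, 180°]; subtract 360° → -177.7°.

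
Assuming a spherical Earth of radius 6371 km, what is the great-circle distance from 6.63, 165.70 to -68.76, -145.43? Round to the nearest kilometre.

9183 km

Δλ = -145.43 − 165.70 = -311.13°; wrapped into (−180°, 180°]: 48.87°.
Δφ = -68.76 − 6.63 = -75.39°.
a = sin²(Δφ/2) + cos φ₁ · cos φ₂ · sin²(Δλ/2) = 0.435457.
c = 2·atan2(√a, √(1−a)) = 1.44135 rad → d = 6371·c ≈ 9182.84 km.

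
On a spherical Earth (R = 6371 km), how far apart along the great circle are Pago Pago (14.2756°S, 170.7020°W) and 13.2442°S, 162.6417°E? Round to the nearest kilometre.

2880 km

Δλ = 162.6417 − -170.7020 = 333.3437°; wrapped into (−180°, 180°]: -26.6563°.
Δφ = -13.2442 − -14.2756 = 1.0314°.
a = sin²(Δφ/2) + cos φ₁ · cos φ₂ · sin²(Δλ/2) = 0.050213.
c = 2·atan2(√a, √(1−a)) = 0.45200 rad → d = 6371·c ≈ 2879.72 km.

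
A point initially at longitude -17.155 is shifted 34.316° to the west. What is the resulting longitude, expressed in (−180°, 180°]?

-51.471°

Start at -17.155°; shift −34.316° → -51.471°.
-51.471° already lies in (−180°, 180°].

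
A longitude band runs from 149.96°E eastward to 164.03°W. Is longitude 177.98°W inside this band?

Band width going east from +149.96° to -164.03°: ((-164.03 − 149.96) mod 360) = 46.01°.
Offset of -177.98° east of the west edge: ((-177.98 − 149.96) mod 360) = 32.06°.
32.06° ≤ 46.01° ⇒ inside.

Yes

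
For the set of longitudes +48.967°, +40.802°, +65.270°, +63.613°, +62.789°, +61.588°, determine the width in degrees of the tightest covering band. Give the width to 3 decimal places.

Sort the longitudes: +40.802°, +48.967°, +61.588°, +62.789°, +63.613°, +65.270°.
Eastward gaps between consecutive values (wrapping around): 8.165°, 12.621°, 1.201°, 0.824°, 1.657°, 335.532°.
Largest gap = 335.532° ⇒ minimal covering band is its complement: 360° − 335.532° = 24.468°.
Band runs from +40.802° eastward to +65.270°.

24.468°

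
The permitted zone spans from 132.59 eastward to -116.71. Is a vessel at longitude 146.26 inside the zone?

Yes

Band width going east from +132.59° to -116.71°: ((-116.71 − 132.59) mod 360) = 110.70°.
Offset of +146.26° east of the west edge: ((146.26 − 132.59) mod 360) = 13.67°.
13.67° ≤ 110.70° ⇒ inside.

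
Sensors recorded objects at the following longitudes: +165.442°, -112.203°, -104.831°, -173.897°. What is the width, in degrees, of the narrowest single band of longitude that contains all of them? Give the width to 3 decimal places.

Sort the longitudes: -173.897°, -112.203°, -104.831°, +165.442°.
Eastward gaps between consecutive values (wrapping around): 61.694°, 7.372°, 270.273°, 20.661°.
Largest gap = 270.273° ⇒ minimal covering band is its complement: 360° − 270.273° = 89.727°.
Band runs from +165.442° eastward to -104.831°, crossing the antimeridian.

89.727°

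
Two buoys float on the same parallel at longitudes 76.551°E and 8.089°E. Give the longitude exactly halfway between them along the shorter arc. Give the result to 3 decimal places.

Signed shortest Δλ from +76.551° to +8.089° is -68.462°.
Midpoint longitude = +76.551° + (-68.462°)/2 = +76.551° − 34.231° = +42.320°.

42.320°E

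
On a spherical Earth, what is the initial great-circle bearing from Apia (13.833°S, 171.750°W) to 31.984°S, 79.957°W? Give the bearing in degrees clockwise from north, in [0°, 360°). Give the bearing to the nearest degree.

122°

Δλ = -79.957 − -171.750 = 91.793°.
θ = atan2( sin Δλ · cos φ₂ , cos φ₁ · sin φ₂ − sin φ₁ · cos φ₂ · cos Δλ )
  = atan2(0.84778, -0.52067) = 121.556° → normalised to [0°, 360°): 121.556°.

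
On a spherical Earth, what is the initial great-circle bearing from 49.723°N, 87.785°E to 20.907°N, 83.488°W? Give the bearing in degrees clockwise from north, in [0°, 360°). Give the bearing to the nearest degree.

351°

Δλ = -83.488 − 87.785 = -171.273°.
θ = atan2( sin Δλ · cos φ₂ , cos φ₁ · sin φ₂ − sin φ₁ · cos φ₂ · cos Δλ )
  = atan2(-0.14174, 0.93515) = -8.619° → normalised to [0°, 360°): 351.381°.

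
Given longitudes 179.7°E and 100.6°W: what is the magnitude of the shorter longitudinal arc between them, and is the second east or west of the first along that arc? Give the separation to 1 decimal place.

Raw difference: -100.6 − 179.7 = -280.3°.
Normalise into (−180°, 180°]: -280.3° + 360° = 79.7°.
Positive ⇒ the second point lies to the east; separation 79.7°.

79.7° east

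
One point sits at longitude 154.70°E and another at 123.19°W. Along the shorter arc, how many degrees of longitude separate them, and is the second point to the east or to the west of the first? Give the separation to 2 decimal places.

82.11° east

Raw difference: -123.19 − 154.70 = -277.89°.
Normalise into (−180°, 180°]: -277.89° + 360° = 82.11°.
Positive ⇒ the second point lies to the east; separation 82.11°.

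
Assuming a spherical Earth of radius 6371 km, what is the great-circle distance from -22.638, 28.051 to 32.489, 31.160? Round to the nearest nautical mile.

Δλ = 31.160 − 28.051 = 3.109°.
Δφ = 32.489 − -22.638 = 55.127°.
a = sin²(Δφ/2) + cos φ₁ · cos φ₂ · sin²(Δλ/2) = 0.214693.
c = 2·atan2(√a, √(1−a)) = 0.96354 rad → d = 6371·c ≈ 6138.74 km ≈ 3314.65 nmi.

3315 nmi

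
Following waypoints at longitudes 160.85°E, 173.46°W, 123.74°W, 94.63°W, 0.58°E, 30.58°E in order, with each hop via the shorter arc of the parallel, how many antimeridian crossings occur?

1

Leg 1: +160.85° → -173.46°, shortest Δλ = 25.69° (east) — crosses 180°.
Leg 2: -173.46° → -123.74°, shortest Δλ = 49.72° (east) — does not cross 180°.
Leg 3: -123.74° → -94.63°, shortest Δλ = 29.11° (east) — does not cross 180°.
Leg 4: -94.63° → +0.58°, shortest Δλ = 95.21° (east) — does not cross 180°.
Leg 5: +0.58° → +30.58°, shortest Δλ = 30.0° (east) — does not cross 180°.
Total crossings: 1.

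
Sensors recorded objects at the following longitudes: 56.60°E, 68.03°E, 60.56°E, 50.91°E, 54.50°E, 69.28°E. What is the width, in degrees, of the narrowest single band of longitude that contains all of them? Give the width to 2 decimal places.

18.37°

Sort the longitudes: +50.91°, +54.50°, +56.60°, +60.56°, +68.03°, +69.28°.
Eastward gaps between consecutive values (wrapping around): 3.59°, 2.10°, 3.96°, 7.47°, 1.25°, 341.63°.
Largest gap = 341.63° ⇒ minimal covering band is its complement: 360° − 341.63° = 18.37°.
Band runs from +50.91° eastward to +69.28°.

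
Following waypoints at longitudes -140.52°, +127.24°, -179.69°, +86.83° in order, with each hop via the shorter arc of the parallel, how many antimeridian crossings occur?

3

Leg 1: -140.52° → +127.24°, shortest Δλ = -92.24° (west) — crosses 180°.
Leg 2: +127.24° → -179.69°, shortest Δλ = 53.07° (east) — crosses 180°.
Leg 3: -179.69° → +86.83°, shortest Δλ = -93.48° (west) — crosses 180°.
Total crossings: 3.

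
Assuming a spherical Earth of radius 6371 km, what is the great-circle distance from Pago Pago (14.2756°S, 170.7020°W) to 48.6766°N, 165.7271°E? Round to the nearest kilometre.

7376 km

Δλ = 165.7271 − -170.7020 = 336.4291°; wrapped into (−180°, 180°]: -23.5709°.
Δφ = 48.6766 − -14.2756 = 62.9522°.
a = sin²(Δφ/2) + cos φ₁ · cos φ₂ · sin²(Δλ/2) = 0.299329.
c = 2·atan2(√a, √(1−a)) = 1.15781 rad → d = 6371·c ≈ 7376.43 km.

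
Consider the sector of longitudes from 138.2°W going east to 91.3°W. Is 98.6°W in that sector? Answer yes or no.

Band width going east from -138.2° to -91.3°: ((-91.3 − -138.2) mod 360) = 46.9°.
Offset of -98.6° east of the west edge: ((-98.6 − -138.2) mod 360) = 39.6°.
39.6° ≤ 46.9° ⇒ inside.

Yes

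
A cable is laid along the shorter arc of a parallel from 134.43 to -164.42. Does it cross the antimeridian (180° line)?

Yes

Naïve |-164.42 − 134.43| = 298.85° > 180°, so the shorter arc goes the other way round — across 180°.
Signed shortest Δλ = ((-164.42 − 134.43 + 180) mod 360) − 180 = 61.15°.
Going east by 61.15° from +134.43° passes through 180° before reaching -164.42°.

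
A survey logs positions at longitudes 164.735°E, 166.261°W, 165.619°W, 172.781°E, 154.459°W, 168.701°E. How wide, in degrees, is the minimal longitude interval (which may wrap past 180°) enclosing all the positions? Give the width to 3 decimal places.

40.806°

Sort the longitudes: -166.261°, -165.619°, -154.459°, +164.735°, +168.701°, +172.781°.
Eastward gaps between consecutive values (wrapping around): 0.642°, 11.160°, 319.194°, 3.966°, 4.080°, 20.958°.
Largest gap = 319.194° ⇒ minimal covering band is its complement: 360° − 319.194° = 40.806°.
Band runs from +164.735° eastward to -154.459°, crossing the antimeridian.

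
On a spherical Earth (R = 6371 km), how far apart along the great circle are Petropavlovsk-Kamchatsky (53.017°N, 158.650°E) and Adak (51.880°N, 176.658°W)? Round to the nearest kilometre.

1670 km

Δλ = -176.658 − 158.650 = -335.308°; wrapped into (−180°, 180°]: 24.692°.
Δφ = 51.880 − 53.017 = -1.137°.
a = sin²(Δφ/2) + cos φ₁ · cos φ₂ · sin²(Δλ/2) = 0.017076.
c = 2·atan2(√a, √(1−a)) = 0.26210 rad → d = 6371·c ≈ 1669.83 km.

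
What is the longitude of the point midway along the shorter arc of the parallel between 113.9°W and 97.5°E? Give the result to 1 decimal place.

171.8°E

Signed shortest Δλ from -113.9° to +97.5° is -148.6°.
Midpoint longitude = -113.9° + (-148.6°)/2 = -113.9° − 74.3° = -188.2°.
Normalise into (−180°, 180°]: +171.8°.
(The naïve average (-113.9 + +97.5)/2 = -8.2° is on the wrong side of the globe.)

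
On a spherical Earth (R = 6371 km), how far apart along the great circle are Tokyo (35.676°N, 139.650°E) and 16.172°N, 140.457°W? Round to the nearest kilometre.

Δλ = -140.457 − 139.650 = -280.107°; wrapped into (−180°, 180°]: 79.893°.
Δφ = 16.172 − 35.676 = -19.504°.
a = sin²(Δφ/2) + cos φ₁ · cos φ₂ · sin²(Δλ/2) = 0.350327.
c = 2·atan2(√a, √(1−a)) = 1.26679 rad → d = 6371·c ≈ 8070.71 km.

8071 km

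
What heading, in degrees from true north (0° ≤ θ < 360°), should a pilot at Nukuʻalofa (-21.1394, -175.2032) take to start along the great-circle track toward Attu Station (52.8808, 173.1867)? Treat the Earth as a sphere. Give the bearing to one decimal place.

Δλ = 173.1867 − -175.2032 = 348.3899°; wrapped into (−180°, 180°]: -11.6101°.
θ = atan2( sin Δλ · cos φ₂ , cos φ₁ · sin φ₂ − sin φ₁ · cos φ₂ · cos Δλ )
  = atan2(-0.12145, 0.95691) = -7.233° → normalised to [0°, 360°): 352.767°.

352.8°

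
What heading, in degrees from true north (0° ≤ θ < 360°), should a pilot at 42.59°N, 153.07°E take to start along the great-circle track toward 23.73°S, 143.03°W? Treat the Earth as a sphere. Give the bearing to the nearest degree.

Δλ = -143.03 − 153.07 = -296.10°; wrapped into (−180°, 180°]: 63.90°.
θ = atan2( sin Δλ · cos φ₂ , cos φ₁ · sin φ₂ − sin φ₁ · cos φ₂ · cos Δλ )
  = atan2(0.82210, -0.56883) = 124.680° → normalised to [0°, 360°): 124.680°.

125°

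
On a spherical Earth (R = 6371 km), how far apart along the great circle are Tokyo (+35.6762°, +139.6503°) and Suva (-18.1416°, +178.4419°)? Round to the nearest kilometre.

7245 km

Δλ = 178.4419 − 139.6503 = 38.7916°.
Δφ = -18.1416 − 35.6762 = -53.8178°.
a = sin²(Δφ/2) + cos φ₁ · cos φ₂ · sin²(Δλ/2) = 0.289957.
c = 2·atan2(√a, √(1−a)) = 1.13726 rad → d = 6371·c ≈ 7245.45 km.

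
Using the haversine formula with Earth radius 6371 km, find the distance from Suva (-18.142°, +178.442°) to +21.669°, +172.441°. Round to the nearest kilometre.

Δλ = 172.441 − 178.442 = -6.001°.
Δφ = 21.669 − -18.142 = 39.811°.
a = sin²(Δφ/2) + cos φ₁ · cos φ₂ · sin²(Δλ/2) = 0.118339.
c = 2·atan2(√a, √(1−a)) = 0.70236 rad → d = 6371·c ≈ 4474.72 km.

4475 km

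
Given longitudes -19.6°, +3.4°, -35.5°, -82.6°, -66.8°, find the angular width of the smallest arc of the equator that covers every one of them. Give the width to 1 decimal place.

Sort the longitudes: -82.6°, -66.8°, -35.5°, -19.6°, +3.4°.
Eastward gaps between consecutive values (wrapping around): 15.8°, 31.3°, 15.9°, 23.0°, 274.0°.
Largest gap = 274.0° ⇒ minimal covering band is its complement: 360° − 274.0° = 86.0°.
Band runs from -82.6° eastward to +3.4°.

86.0°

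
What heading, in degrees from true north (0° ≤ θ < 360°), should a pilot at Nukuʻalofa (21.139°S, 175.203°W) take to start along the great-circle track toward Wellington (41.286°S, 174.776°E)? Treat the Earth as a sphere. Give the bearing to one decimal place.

Δλ = 174.776 − -175.203 = 349.979°; wrapped into (−180°, 180°]: -10.021°.
θ = atan2( sin Δλ · cos φ₂ , cos φ₁ · sin φ₂ − sin φ₁ · cos φ₂ · cos Δλ )
  = atan2(-0.13075, -0.34856) = -159.438° → normalised to [0°, 360°): 200.562°.

200.6°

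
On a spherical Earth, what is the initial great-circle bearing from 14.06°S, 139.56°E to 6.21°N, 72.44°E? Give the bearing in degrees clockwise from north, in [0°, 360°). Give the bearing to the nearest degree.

282°

Δλ = 72.44 − 139.56 = -67.12°.
θ = atan2( sin Δλ · cos φ₂ , cos φ₁ · sin φ₂ − sin φ₁ · cos φ₂ · cos Δλ )
  = atan2(-0.91591, 0.19883) = -77.752° → normalised to [0°, 360°): 282.248°.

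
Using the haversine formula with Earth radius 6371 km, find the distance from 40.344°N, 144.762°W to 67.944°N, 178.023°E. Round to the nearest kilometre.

Δλ = 178.023 − -144.762 = 322.785°; wrapped into (−180°, 180°]: -37.215°.
Δφ = 67.944 − 40.344 = 27.600°.
a = sin²(Δφ/2) + cos φ₁ · cos φ₂ · sin²(Δλ/2) = 0.086038.
c = 2·atan2(√a, √(1−a)) = 0.59540 rad → d = 6371·c ≈ 3793.29 km.

3793 km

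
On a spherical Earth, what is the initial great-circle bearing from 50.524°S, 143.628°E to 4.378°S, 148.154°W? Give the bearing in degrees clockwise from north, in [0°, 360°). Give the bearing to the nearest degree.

Δλ = -148.154 − 143.628 = -291.782°; wrapped into (−180°, 180°]: 68.218°.
θ = atan2( sin Δλ · cos φ₂ , cos φ₁ · sin φ₂ − sin φ₁ · cos φ₂ · cos Δλ )
  = atan2(0.92589, 0.23706) = 75.639° → normalised to [0°, 360°): 75.639°.

76°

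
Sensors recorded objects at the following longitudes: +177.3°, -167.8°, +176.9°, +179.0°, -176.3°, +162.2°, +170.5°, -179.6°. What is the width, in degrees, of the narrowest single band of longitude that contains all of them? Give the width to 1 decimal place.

30.0°

Sort the longitudes: -179.6°, -176.3°, -167.8°, +162.2°, +170.5°, +176.9°, +177.3°, +179.0°.
Eastward gaps between consecutive values (wrapping around): 3.3°, 8.5°, 330.0°, 8.3°, 6.4°, 0.4°, 1.7°, 1.4°.
Largest gap = 330.0° ⇒ minimal covering band is its complement: 360° − 330.0° = 30.0°.
Band runs from +162.2° eastward to -167.8°, crossing the antimeridian.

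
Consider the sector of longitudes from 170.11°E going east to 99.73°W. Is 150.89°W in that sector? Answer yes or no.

Yes

Band width going east from +170.11° to -99.73°: ((-99.73 − 170.11) mod 360) = 90.16°.
Offset of -150.89° east of the west edge: ((-150.89 − 170.11) mod 360) = 39.00°.
39.00° ≤ 90.16° ⇒ inside.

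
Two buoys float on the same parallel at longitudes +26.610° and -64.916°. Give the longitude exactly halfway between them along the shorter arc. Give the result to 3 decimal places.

-19.153°

Signed shortest Δλ from +26.610° to -64.916° is -91.526°.
Midpoint longitude = +26.610° + (-91.526°)/2 = +26.610° − 45.763° = -19.153°.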